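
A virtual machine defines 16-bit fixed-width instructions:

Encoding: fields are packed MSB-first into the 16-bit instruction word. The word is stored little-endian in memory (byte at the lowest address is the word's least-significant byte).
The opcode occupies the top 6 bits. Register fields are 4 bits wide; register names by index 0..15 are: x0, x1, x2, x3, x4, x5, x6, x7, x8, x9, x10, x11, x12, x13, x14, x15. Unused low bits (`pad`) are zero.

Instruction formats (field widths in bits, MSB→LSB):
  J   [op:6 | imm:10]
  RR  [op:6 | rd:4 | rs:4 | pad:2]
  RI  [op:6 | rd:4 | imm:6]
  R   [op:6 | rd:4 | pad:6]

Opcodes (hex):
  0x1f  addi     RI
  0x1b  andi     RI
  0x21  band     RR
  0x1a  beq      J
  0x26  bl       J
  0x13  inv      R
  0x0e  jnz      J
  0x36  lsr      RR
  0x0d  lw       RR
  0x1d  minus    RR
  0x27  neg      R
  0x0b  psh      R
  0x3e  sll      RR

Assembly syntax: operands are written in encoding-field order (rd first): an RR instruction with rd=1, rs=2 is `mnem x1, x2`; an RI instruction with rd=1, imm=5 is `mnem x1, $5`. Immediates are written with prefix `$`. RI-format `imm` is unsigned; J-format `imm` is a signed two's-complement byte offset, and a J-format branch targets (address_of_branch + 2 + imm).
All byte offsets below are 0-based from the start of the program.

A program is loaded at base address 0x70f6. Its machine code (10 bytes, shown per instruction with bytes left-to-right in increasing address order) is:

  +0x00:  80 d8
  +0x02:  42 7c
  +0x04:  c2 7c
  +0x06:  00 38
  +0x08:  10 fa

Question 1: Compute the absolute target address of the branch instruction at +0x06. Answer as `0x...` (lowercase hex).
off 0x06: read 00 38 as little → 0x3800
  top 6b → 0xe → jnz [J]
  imm: (w>>0)&0x3ff=0x0 → $0
  target = base 0x70f6 + off 0x06 + 2 + imm 0 = 0x70fe

0x70fe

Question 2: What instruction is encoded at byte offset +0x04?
off 0x04: read c2 7c as little → 0x7cc2
  top 6b → 0x1f → addi [RI]
  rd: (w>>6)&0xf=0x3 → x3
  imm: (w>>0)&0x3f=0x2 → $2

addi x3, $2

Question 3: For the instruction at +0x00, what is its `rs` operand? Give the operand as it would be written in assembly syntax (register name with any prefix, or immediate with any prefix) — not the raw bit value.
x0

off 0x00: read 80 d8 as little → 0xd880
  op=0xd880>>10=0x36 ⇒ lsr (RR)
  rd@[9:6]=0x2 ⇒ x2
  rs@[5:2]=0x0 ⇒ x0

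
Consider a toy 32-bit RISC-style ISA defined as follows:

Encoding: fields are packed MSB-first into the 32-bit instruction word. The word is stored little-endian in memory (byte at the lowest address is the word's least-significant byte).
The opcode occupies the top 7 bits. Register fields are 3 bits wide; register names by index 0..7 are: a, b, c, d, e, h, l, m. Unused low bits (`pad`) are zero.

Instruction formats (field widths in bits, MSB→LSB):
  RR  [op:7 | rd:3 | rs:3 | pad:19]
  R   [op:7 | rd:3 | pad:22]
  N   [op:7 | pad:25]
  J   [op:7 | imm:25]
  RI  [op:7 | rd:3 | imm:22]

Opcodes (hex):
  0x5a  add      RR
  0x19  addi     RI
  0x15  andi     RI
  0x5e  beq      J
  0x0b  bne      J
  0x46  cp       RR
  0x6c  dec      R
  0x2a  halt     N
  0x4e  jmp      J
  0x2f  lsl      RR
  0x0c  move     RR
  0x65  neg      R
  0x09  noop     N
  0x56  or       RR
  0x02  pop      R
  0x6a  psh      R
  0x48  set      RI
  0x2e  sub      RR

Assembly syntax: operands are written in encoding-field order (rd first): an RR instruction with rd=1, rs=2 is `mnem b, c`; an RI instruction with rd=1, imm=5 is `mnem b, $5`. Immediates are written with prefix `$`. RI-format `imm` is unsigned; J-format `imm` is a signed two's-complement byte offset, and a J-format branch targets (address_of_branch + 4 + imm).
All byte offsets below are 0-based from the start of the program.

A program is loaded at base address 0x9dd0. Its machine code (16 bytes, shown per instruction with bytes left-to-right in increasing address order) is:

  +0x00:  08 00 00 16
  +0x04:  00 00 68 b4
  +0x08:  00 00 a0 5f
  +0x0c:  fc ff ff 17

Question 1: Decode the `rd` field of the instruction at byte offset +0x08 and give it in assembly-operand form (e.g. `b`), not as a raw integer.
off 0x08: read 00 00 a0 5f as little → 0x5fa00000
  top 7b → 0x2f → lsl [RR]
  [24:22] rd=6 = l
  [21:19] rs=4 = e

l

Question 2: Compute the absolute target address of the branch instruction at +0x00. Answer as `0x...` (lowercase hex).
+0x00: 08 00 00 16 ⇒ word 0x16000008 (little)
  top 7b → 0xb → bne [J]
  imm: (w>>0)&0x1ffffff=0x8 → $8
  target = base 0x9dd0 + off 0x00 + 4 + imm 8 = 0x9ddc

0x9ddc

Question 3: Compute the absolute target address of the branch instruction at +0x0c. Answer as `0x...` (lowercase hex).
off 0x0c: read fc ff ff 17 as little → 0x17fffffc
  op=0x17fffffc>>25=0xb ⇒ bne (J)
  [24:0] imm=33554428 (s25→-4) = $-4
  target = base 0x9dd0 + off 0x0c + 4 + imm -4 = 0x9ddc

0x9ddc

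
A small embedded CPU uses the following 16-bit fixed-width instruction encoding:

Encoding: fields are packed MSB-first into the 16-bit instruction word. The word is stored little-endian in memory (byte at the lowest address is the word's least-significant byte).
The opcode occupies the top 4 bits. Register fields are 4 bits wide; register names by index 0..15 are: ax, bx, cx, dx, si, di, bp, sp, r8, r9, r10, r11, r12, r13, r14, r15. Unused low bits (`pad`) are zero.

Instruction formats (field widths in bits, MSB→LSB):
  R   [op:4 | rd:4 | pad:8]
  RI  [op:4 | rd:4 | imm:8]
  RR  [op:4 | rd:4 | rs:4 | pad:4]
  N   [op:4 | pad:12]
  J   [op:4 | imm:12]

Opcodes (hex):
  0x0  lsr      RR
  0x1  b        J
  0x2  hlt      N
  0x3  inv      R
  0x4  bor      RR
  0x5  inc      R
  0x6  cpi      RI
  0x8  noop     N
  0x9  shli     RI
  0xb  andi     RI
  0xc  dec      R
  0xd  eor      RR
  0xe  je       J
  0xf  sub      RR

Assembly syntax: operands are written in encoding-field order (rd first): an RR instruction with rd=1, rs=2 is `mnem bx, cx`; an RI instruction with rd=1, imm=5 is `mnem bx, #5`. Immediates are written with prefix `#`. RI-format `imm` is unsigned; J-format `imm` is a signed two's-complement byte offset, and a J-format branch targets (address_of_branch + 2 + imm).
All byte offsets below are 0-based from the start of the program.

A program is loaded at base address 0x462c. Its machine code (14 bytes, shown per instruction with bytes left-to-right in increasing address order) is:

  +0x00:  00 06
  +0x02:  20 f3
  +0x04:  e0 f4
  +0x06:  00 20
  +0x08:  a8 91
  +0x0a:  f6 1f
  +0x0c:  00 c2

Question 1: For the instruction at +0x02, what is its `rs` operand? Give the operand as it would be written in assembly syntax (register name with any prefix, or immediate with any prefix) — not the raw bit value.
cx

off 0x02: read 20 f3 as little → 0xf320
  opcode bits[15:12]=0xf: sub/RR
  rd: (w>>8)&0xf=0x3 → dx
  rs: (w>>4)&0xf=0x2 → cx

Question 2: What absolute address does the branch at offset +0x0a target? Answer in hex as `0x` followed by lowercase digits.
off 0x0a: read f6 1f as little → 0x1ff6
  top 4b → 0x1 → b [J]
  [11:0] imm=4086 (s12→-10) = #-10
  target = base 0x462c + off 0x0a + 2 + imm -10 = 0x462e

0x462e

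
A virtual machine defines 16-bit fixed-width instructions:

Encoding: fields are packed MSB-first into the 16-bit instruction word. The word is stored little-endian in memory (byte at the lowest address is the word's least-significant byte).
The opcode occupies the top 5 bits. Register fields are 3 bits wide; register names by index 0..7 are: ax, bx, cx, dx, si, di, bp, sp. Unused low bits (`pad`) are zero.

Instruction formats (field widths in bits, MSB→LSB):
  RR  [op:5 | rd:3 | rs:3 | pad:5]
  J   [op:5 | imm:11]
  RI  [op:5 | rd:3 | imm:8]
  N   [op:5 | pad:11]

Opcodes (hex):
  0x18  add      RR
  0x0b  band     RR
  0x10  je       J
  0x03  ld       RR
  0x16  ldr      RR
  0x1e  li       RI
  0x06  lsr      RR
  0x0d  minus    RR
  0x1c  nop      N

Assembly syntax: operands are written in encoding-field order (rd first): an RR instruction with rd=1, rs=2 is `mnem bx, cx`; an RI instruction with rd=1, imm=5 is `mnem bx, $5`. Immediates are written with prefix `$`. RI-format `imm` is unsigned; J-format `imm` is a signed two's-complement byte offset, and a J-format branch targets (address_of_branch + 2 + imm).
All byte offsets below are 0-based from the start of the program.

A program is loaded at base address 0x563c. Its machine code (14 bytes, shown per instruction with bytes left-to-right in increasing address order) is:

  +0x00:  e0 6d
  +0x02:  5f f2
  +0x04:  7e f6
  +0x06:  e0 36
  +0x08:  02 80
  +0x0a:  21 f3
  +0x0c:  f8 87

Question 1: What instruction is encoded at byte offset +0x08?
je $2

+0x08: 02 80 ⇒ word 0x8002 (little)
  opcode bits[15:11]=0x10: je/J
  [10:0] imm=2 = $2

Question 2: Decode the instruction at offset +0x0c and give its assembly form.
je $-8

@+0c  little-endian(f8 87) = 0x87f8
  op=0x87f8>>11=0x10 ⇒ je (J)
  [10:0] imm=2040 (s11→-8) = $-8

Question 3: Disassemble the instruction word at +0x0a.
li dx, $33

[0a] 21 f3 → 0xf321
  opcode bits[15:11]=0x1e: li/RI
  [10:8] rd=3 = dx
  [7:0] imm=33 = $33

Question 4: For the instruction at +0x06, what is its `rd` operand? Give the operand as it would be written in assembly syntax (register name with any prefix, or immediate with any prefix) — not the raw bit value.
off 0x06: read e0 36 as little → 0x36e0
  op=0x36e0>>11=0x6 ⇒ lsr (RR)
  rd: (w>>8)&0x7=0x6 → bp
  rs: (w>>5)&0x7=0x7 → sp

bp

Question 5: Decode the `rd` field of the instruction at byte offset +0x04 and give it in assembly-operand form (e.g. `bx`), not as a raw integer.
[04] 7e f6 → 0xf67e
  op=0xf67e>>11=0x1e ⇒ li (RI)
  [10:8] rd=6 = bp
  [7:0] imm=126 = $126

bp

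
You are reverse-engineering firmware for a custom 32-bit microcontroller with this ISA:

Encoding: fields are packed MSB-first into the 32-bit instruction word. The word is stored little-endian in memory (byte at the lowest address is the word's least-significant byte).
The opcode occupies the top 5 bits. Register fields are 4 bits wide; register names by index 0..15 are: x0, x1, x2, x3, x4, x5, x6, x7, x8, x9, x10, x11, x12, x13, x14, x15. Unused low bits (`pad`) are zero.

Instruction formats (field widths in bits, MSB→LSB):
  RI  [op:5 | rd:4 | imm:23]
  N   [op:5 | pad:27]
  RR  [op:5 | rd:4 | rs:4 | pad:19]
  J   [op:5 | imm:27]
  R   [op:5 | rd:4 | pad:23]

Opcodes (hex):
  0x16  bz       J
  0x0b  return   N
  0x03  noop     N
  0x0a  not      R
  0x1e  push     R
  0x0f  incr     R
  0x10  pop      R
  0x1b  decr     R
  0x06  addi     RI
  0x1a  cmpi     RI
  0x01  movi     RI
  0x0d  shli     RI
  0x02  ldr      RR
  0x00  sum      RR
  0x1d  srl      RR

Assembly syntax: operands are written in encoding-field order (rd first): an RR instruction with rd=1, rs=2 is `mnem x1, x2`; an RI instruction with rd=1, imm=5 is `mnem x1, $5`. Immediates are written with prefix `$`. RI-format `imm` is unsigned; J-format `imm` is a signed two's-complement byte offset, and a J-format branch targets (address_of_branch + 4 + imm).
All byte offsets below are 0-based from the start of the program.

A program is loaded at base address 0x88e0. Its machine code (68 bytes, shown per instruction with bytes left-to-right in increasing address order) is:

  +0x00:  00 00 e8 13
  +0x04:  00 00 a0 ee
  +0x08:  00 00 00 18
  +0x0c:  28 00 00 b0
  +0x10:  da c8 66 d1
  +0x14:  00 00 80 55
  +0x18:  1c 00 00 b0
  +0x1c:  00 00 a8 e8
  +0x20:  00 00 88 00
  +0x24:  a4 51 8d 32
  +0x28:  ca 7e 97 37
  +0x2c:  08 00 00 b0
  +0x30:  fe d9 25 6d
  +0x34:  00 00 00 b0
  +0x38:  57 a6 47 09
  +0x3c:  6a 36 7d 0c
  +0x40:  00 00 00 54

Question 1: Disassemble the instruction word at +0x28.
addi x15, $1539786

off 0x28: read ca 7e 97 37 as little → 0x37977eca
  top 5b → 0x6 → addi [RI]
  rd@[26:23]=0xf ⇒ x15
  imm@[22:0]=0x177eca ⇒ $1539786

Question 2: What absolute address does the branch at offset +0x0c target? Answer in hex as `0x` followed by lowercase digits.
+0x0c: 28 00 00 b0 ⇒ word 0xb0000028 (little)
  opcode bits[31:27]=0x16: bz/J
  imm: (w>>0)&0x7ffffff=0x28 → $40
  target = base 0x88e0 + off 0x0c + 4 + imm 40 = 0x8918

0x8918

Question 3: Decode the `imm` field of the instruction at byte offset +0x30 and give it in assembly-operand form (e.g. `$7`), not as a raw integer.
$2480638

[30] fe d9 25 6d → 0x6d25d9fe
  op=0x6d25d9fe>>27=0xd ⇒ shli (RI)
  [26:23] rd=10 = x10
  [22:0] imm=2480638 = $2480638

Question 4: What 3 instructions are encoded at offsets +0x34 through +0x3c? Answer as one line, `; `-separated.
off 0x34: read 00 00 00 b0 as little → 0xb0000000
  op=0xb0000000>>27=0x16 ⇒ bz (J)
  imm@[26:0]=0x0 ⇒ $0
off 0x38: read 57 a6 47 09 as little → 0x0947a657
  op=0x0947a657>>27=0x1 ⇒ movi (RI)
  rd@[26:23]=0x2 ⇒ x2
  imm@[22:0]=0x47a657 ⇒ $4695639
off 0x3c: read 6a 36 7d 0c as little → 0x0c7d366a
  op=0x0c7d366a>>27=0x1 ⇒ movi (RI)
  rd@[26:23]=0x8 ⇒ x8
  imm@[22:0]=0x7d366a ⇒ $8205930

bz $0; movi x2, $4695639; movi x8, $8205930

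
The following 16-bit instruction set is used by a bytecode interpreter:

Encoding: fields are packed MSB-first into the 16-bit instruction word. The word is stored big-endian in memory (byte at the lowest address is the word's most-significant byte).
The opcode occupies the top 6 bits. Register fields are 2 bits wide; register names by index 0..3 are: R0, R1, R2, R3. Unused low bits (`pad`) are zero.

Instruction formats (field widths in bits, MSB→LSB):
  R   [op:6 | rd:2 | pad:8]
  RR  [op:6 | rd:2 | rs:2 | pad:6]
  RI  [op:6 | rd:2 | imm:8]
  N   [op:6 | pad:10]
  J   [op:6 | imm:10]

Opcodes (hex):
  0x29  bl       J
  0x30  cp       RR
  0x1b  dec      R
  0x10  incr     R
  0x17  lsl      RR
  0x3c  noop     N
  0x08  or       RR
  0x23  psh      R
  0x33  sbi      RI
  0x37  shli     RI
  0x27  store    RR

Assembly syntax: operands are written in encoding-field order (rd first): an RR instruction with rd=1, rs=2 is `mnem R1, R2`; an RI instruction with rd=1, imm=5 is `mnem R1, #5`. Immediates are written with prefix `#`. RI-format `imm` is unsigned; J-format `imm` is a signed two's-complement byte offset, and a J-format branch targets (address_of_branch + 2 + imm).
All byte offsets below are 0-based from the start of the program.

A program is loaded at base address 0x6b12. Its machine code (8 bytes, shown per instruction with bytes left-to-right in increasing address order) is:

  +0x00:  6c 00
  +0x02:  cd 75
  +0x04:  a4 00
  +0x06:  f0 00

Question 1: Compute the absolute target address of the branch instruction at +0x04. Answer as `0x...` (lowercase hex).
0x6b18

+0x04: a4 00 ⇒ word 0xa400 (big)
  top 6b → 0x29 → bl [J]
  [9:0] imm=0 = #0
  target = base 0x6b12 + off 0x04 + 2 + imm 0 = 0x6b18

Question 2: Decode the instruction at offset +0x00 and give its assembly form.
[00] 6c 00 → 0x6c00
  op=0x6c00>>10=0x1b ⇒ dec (R)
  rd: (w>>8)&0x3=0x0 → R0

dec R0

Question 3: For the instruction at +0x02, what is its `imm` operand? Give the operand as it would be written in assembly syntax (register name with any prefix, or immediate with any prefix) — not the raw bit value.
#117

+0x02: cd 75 ⇒ word 0xcd75 (big)
  opcode bits[15:10]=0x33: sbi/RI
  rd@[9:8]=0x1 ⇒ R1
  imm@[7:0]=0x75 ⇒ #117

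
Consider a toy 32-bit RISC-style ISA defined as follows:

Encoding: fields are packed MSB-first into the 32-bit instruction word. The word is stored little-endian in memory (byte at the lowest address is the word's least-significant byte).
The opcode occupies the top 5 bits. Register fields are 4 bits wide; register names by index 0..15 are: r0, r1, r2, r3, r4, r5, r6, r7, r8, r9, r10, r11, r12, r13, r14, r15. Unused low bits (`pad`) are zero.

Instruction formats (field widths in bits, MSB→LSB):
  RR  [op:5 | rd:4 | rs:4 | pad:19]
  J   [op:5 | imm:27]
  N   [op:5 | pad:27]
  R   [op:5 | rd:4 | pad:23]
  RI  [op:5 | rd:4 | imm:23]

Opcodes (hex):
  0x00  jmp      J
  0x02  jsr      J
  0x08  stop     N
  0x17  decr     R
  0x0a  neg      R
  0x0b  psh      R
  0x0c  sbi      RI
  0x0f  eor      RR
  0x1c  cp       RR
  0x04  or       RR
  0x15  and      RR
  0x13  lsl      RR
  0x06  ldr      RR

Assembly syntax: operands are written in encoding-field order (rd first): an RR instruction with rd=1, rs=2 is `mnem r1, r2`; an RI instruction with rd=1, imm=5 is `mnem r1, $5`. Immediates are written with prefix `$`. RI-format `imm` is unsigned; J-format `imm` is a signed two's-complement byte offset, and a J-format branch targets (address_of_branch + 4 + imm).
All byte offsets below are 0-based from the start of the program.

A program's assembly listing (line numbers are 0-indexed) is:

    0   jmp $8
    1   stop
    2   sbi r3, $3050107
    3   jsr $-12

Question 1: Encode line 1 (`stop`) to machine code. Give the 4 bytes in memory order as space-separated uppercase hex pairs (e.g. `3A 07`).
L1: stop op=0x8:5|pad=0:27 ⇒ 0x40000000 ⇒ little 00 00 00 40

00 00 00 40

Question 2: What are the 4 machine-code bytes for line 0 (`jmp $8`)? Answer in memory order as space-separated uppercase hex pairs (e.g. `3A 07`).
0. jmp fields op=0x0:5|imm=8:27 → word 00000008h → 08 00 00 00

08 00 00 00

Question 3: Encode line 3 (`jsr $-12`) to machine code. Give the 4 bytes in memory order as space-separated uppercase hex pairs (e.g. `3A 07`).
F4 FF FF 17

L3: jsr op=0x2:5|imm=-12:27 ⇒ 0x17fffff4 ⇒ little f4 ff ff 17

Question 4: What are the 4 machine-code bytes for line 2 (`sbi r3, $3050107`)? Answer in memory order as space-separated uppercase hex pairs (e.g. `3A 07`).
7B 8A AE 61

line 2 (sbi): pack op=0xc:5|rd=3:4|imm=3050107:23 = 0x61ae8a7b; little→ 7b 8a ae 61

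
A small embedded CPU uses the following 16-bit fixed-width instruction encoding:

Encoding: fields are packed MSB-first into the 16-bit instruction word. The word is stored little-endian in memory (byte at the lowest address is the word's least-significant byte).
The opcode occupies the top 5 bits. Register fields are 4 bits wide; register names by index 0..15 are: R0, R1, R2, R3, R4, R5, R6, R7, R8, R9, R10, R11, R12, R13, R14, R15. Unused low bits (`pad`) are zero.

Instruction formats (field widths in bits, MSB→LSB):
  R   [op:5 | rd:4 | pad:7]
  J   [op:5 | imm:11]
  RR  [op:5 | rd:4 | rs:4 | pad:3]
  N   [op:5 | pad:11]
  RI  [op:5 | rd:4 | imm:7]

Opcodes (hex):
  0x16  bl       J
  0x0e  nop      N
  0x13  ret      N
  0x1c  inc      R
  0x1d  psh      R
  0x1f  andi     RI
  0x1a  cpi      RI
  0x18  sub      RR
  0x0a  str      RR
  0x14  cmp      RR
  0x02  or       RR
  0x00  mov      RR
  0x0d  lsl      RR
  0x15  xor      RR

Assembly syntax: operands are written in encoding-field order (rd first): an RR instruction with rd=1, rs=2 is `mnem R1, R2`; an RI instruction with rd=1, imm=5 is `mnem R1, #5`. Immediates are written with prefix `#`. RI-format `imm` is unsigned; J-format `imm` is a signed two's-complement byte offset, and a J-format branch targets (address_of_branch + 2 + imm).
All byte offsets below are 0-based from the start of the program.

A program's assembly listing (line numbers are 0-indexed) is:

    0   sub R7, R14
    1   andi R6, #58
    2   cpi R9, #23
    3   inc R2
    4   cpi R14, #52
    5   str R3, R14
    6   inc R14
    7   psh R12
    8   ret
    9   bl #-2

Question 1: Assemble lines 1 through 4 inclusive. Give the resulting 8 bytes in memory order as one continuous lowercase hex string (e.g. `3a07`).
3afb97d400e134d7

L1: andi op=0x1f:5|rd=6:4|imm=58:7 ⇒ 0xfb3a ⇒ little 3a fb
L2: cpi op=0x1a:5|rd=9:4|imm=23:7 ⇒ 0xd497 ⇒ little 97 d4
L3: inc op=0x1c:5|rd=2:4|pad=0:7 ⇒ 0xe100 ⇒ little 00 e1
L4: cpi op=0x1a:5|rd=14:4|imm=52:7 ⇒ 0xd734 ⇒ little 34 d7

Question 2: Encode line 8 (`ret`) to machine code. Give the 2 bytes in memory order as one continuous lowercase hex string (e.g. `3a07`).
8. ret fields op=0x13:5|pad=0:11 → word 9800h → 00 98

0098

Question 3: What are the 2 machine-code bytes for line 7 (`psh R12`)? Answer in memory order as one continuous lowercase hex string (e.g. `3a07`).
line 7 (psh): pack op=0x1d:5|rd=12:4|pad=0:7 = 0xee00; little→ 00 ee

00ee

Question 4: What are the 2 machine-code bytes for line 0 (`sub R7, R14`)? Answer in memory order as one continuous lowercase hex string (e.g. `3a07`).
f0c3

L0: sub op=0x18:5|rd=7:4|rs=14:4|pad=0:3 ⇒ 0xc3f0 ⇒ little f0 c3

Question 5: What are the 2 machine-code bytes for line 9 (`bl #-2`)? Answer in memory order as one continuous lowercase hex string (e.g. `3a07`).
9. bl fields op=0x16:5|imm=-2:11 → word b7feh → fe b7

feb7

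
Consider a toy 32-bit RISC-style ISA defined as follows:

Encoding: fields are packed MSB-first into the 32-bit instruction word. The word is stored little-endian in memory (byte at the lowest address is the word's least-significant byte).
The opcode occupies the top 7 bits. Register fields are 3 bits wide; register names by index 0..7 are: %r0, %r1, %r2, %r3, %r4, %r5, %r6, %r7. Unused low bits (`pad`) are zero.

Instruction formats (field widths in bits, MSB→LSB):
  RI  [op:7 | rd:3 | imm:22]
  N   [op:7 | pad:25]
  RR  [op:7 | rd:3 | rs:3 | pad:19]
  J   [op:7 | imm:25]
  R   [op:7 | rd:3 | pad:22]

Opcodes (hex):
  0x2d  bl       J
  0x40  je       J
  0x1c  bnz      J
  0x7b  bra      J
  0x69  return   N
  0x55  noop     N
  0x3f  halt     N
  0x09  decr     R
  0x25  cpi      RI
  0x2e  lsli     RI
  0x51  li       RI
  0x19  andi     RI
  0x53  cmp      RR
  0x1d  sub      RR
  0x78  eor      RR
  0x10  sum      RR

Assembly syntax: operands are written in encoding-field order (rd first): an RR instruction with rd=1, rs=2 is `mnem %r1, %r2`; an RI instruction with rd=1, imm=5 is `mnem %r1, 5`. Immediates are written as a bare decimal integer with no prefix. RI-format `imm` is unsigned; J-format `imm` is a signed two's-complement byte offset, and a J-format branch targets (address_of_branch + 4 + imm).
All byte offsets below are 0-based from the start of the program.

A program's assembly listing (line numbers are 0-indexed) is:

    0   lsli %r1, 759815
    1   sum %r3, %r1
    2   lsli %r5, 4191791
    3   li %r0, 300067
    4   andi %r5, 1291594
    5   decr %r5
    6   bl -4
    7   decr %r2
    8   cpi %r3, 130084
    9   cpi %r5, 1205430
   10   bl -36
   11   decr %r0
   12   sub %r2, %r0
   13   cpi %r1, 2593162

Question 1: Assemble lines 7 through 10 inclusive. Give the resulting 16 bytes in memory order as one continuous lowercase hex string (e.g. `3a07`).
0000801224fcc14ab664524bdcffff5b

line 7 (decr): pack op=0x9:7|rd=2:3|pad=0:22 = 0x12800000; little→ 00 00 80 12
line 8 (cpi): pack op=0x25:7|rd=3:3|imm=130084:22 = 0x4ac1fc24; little→ 24 fc c1 4a
line 9 (cpi): pack op=0x25:7|rd=5:3|imm=1205430:22 = 0x4b5264b6; little→ b6 64 52 4b
line 10 (bl): pack op=0x2d:7|imm=-36:25 = 0x5bffffdc; little→ dc ff ff 5b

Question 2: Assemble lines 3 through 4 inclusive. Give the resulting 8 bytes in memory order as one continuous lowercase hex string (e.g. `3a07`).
3. li fields op=0x51:7|rd=0:3|imm=300067:22 → word a2049423h → 23 94 04 a2
4. andi fields op=0x19:7|rd=5:3|imm=1291594:22 → word 3353b54ah → 4a b5 53 33

239404a24ab55333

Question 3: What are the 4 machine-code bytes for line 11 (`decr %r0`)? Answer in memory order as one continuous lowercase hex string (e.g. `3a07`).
11. decr fields op=0x9:7|rd=0:3|pad=0:22 → word 12000000h → 00 00 00 12

00000012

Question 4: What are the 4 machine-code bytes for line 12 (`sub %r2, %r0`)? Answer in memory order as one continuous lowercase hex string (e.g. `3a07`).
0000803a

L12: sub op=0x1d:7|rd=2:3|rs=0:3|pad=0:19 ⇒ 0x3a800000 ⇒ little 00 00 80 3a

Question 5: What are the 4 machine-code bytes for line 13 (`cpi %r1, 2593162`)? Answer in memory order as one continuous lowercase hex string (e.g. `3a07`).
line 13 (cpi): pack op=0x25:7|rd=1:3|imm=2593162:22 = 0x4a67918a; little→ 8a 91 67 4a

8a91674a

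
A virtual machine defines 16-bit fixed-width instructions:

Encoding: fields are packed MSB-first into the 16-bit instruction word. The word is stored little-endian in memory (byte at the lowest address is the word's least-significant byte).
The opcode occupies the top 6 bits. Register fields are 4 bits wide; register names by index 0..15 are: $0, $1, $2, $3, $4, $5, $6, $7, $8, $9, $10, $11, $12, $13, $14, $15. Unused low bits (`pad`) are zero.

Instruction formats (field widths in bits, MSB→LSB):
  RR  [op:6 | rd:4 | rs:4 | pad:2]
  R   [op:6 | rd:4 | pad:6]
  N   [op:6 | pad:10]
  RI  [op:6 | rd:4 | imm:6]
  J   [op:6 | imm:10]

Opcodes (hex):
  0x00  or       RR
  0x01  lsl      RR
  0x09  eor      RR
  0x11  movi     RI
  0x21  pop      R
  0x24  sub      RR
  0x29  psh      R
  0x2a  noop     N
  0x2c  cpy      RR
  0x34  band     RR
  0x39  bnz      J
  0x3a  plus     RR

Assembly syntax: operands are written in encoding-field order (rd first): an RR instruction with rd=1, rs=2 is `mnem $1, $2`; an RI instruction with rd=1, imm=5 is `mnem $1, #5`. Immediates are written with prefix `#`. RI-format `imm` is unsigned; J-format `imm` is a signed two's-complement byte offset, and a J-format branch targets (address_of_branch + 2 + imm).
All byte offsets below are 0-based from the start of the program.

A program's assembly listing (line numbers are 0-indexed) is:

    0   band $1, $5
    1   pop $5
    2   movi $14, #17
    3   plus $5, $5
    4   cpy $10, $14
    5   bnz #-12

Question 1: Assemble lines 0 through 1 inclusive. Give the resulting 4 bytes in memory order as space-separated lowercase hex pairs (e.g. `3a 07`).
54 d0 40 85

0. band fields op=0x34:6|rd=1:4|rs=5:4|pad=0:2 → word d054h → 54 d0
1. pop fields op=0x21:6|rd=5:4|pad=0:6 → word 8540h → 40 85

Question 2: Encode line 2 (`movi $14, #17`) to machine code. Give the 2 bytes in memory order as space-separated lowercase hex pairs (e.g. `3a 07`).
line 2 (movi): pack op=0x11:6|rd=14:4|imm=17:6 = 0x4791; little→ 91 47

91 47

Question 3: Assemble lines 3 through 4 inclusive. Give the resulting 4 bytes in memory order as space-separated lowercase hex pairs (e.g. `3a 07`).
line 3 (plus): pack op=0x3a:6|rd=5:4|rs=5:4|pad=0:2 = 0xe954; little→ 54 e9
line 4 (cpy): pack op=0x2c:6|rd=10:4|rs=14:4|pad=0:2 = 0xb2b8; little→ b8 b2

54 e9 b8 b2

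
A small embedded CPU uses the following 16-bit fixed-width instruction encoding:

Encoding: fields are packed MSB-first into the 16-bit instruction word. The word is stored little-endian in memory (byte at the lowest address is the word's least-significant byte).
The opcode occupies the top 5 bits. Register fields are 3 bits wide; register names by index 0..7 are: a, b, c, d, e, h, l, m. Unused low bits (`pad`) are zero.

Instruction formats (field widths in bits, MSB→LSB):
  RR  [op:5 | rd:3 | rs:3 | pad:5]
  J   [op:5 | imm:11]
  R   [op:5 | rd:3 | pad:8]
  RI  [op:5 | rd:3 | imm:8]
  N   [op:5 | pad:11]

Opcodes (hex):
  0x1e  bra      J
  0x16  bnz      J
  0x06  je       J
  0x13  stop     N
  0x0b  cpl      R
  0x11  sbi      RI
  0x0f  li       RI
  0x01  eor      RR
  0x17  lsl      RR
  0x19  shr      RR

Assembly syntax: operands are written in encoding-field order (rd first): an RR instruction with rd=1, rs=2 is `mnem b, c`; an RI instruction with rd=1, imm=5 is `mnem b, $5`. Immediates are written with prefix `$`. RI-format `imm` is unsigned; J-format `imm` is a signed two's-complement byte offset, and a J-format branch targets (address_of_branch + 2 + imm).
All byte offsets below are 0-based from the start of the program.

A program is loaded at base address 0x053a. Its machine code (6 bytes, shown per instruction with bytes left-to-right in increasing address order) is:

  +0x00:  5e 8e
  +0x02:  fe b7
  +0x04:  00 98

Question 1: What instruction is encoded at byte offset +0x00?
sbi l, $94

[00] 5e 8e → 0x8e5e
  opcode bits[15:11]=0x11: sbi/RI
  [10:8] rd=6 = l
  [7:0] imm=94 = $94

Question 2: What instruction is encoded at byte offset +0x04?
stop

@+04  little-endian(00 98) = 0x9800
  op=0x9800>>11=0x13 ⇒ stop (N)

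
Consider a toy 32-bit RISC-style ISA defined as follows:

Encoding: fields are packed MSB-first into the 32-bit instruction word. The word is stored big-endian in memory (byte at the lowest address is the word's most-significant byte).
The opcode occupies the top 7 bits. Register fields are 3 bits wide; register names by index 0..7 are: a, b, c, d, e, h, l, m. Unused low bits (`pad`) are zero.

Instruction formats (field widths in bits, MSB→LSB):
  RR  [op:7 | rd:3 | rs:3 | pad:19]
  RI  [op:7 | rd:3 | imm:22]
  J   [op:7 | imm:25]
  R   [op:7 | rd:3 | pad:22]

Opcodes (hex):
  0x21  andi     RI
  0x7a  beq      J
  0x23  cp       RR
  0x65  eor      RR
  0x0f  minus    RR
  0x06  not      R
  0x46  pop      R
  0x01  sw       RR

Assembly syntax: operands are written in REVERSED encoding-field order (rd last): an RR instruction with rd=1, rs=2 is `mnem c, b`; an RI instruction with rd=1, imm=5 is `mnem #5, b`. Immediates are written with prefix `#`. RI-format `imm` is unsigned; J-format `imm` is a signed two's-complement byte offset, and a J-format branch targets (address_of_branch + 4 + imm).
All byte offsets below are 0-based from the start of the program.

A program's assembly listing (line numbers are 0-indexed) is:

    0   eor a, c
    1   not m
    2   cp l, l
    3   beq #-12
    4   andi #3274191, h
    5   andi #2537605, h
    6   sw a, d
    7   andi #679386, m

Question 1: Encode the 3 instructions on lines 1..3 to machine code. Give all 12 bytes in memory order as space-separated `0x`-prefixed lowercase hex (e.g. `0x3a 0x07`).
1. not fields op=0x6:7|rd=7:3|pad=0:22 → word 0dc00000h → 0d c0 00 00
2. cp fields op=0x23:7|rd=6:3|rs=6:3|pad=0:19 → word 47b00000h → 47 b0 00 00
3. beq fields op=0x7a:7|imm=-12:25 → word f5fffff4h → f5 ff ff f4

0x0d 0xc0 0x00 0x00 0x47 0xb0 0x00 0x00 0xf5 0xff 0xff 0xf4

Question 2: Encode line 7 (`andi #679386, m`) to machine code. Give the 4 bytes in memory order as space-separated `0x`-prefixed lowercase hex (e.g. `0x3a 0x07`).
7. andi fields op=0x21:7|rd=7:3|imm=679386:22 → word 43ca5ddah → 43 ca 5d da

0x43 0xca 0x5d 0xda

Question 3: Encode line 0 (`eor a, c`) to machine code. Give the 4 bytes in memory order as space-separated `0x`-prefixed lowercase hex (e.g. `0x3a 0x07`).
0xca 0x80 0x00 0x00

L0: eor op=0x65:7|rd=2:3|rs=0:3|pad=0:19 ⇒ 0xca800000 ⇒ big ca 80 00 00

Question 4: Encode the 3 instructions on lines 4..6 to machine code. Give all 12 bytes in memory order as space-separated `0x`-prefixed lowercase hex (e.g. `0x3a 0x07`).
line 4 (andi): pack op=0x21:7|rd=5:3|imm=3274191:22 = 0x4371f5cf; big→ 43 71 f5 cf
line 5 (andi): pack op=0x21:7|rd=5:3|imm=2537605:22 = 0x4366b885; big→ 43 66 b8 85
line 6 (sw): pack op=0x1:7|rd=3:3|rs=0:3|pad=0:19 = 0x02c00000; big→ 02 c0 00 00

0x43 0x71 0xf5 0xcf 0x43 0x66 0xb8 0x85 0x02 0xc0 0x00 0x00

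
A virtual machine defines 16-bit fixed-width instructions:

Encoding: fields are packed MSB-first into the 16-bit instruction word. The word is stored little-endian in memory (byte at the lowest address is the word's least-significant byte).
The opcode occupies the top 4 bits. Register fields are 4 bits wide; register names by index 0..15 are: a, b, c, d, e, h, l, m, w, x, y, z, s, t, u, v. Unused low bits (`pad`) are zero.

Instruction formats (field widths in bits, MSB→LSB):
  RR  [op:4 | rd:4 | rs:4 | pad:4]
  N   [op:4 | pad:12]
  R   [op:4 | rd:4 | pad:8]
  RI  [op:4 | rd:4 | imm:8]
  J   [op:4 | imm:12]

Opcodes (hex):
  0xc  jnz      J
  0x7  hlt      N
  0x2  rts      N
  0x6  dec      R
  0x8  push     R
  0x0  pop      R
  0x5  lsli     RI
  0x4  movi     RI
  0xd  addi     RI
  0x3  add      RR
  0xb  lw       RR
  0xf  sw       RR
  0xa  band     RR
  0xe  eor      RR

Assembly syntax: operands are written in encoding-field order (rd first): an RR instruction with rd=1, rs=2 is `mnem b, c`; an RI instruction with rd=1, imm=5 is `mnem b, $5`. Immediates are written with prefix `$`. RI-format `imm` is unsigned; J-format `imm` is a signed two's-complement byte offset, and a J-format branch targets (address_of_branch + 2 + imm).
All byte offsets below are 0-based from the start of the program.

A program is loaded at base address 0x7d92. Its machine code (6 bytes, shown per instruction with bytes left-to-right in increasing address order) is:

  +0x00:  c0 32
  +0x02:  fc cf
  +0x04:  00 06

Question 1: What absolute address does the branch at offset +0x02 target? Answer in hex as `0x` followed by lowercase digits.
[02] fc cf → 0xcffc
  opcode bits[15:12]=0xc: jnz/J
  [11:0] imm=4092 (s12→-4) = $-4
  target = base 0x7d92 + off 0x02 + 2 + imm -4 = 0x7d92

0x7d92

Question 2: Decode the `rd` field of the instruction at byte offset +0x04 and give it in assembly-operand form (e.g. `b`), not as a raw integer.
off 0x04: read 00 06 as little → 0x0600
  opcode bits[15:12]=0x0: pop/R
  rd@[11:8]=0x6 ⇒ l

l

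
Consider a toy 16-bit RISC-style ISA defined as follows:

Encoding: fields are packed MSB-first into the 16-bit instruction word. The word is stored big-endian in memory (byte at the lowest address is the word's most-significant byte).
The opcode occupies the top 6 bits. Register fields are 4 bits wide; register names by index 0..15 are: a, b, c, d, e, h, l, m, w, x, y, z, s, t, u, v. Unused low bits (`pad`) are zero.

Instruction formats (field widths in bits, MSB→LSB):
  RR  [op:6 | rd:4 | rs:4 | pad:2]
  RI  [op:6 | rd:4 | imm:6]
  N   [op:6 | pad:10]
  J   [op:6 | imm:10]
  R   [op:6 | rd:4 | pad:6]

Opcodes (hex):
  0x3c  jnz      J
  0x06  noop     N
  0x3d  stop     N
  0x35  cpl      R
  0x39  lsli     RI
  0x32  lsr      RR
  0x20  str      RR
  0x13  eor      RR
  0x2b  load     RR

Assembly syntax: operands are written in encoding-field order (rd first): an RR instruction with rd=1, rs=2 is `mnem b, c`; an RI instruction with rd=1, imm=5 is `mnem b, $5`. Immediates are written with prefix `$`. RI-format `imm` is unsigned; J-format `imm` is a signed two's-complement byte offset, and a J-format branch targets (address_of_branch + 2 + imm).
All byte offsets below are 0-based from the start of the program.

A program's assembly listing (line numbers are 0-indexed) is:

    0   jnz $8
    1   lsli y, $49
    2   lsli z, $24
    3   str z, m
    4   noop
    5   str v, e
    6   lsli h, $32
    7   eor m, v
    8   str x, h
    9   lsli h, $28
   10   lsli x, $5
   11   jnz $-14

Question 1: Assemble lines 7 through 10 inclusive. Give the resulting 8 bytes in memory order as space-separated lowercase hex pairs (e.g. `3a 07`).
4d fc 82 54 e5 5c e6 45

7. eor fields op=0x13:6|rd=7:4|rs=15:4|pad=0:2 → word 4dfch → 4d fc
8. str fields op=0x20:6|rd=9:4|rs=5:4|pad=0:2 → word 8254h → 82 54
9. lsli fields op=0x39:6|rd=5:4|imm=28:6 → word e55ch → e5 5c
10. lsli fields op=0x39:6|rd=9:4|imm=5:6 → word e645h → e6 45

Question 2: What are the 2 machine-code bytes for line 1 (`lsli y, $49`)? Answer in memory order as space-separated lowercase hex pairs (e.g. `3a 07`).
e6 b1

1. lsli fields op=0x39:6|rd=10:4|imm=49:6 → word e6b1h → e6 b1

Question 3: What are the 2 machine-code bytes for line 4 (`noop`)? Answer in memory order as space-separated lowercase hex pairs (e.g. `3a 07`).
L4: noop op=0x6:6|pad=0:10 ⇒ 0x1800 ⇒ big 18 00

18 00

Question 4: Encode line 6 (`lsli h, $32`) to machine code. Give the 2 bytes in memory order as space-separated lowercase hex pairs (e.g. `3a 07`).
L6: lsli op=0x39:6|rd=5:4|imm=32:6 ⇒ 0xe560 ⇒ big e5 60

e5 60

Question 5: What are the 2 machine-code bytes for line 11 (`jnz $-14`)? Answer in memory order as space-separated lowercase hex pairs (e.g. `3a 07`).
line 11 (jnz): pack op=0x3c:6|imm=-14:10 = 0xf3f2; big→ f3 f2

f3 f2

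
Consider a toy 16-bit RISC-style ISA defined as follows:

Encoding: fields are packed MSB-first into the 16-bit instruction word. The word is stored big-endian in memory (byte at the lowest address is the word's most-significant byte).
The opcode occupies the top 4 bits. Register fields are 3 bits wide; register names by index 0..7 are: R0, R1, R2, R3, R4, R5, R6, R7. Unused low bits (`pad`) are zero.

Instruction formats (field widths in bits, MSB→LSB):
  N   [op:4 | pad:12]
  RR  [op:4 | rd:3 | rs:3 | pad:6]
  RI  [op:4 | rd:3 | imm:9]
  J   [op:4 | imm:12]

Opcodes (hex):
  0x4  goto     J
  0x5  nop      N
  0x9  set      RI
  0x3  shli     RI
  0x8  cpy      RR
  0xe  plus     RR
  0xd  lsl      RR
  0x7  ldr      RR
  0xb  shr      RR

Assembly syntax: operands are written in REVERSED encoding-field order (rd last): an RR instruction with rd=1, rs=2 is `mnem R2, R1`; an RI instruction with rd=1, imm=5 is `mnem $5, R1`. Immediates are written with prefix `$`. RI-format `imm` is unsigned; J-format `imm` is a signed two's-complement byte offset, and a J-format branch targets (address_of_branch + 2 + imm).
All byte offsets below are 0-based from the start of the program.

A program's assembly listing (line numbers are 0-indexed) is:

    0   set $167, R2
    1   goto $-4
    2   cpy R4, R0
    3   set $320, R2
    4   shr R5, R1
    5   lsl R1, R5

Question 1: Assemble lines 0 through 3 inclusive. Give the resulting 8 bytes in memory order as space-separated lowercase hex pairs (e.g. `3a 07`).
line 0 (set): pack op=0x9:4|rd=2:3|imm=167:9 = 0x94a7; big→ 94 a7
line 1 (goto): pack op=0x4:4|imm=-4:12 = 0x4ffc; big→ 4f fc
line 2 (cpy): pack op=0x8:4|rd=0:3|rs=4:3|pad=0:6 = 0x8100; big→ 81 00
line 3 (set): pack op=0x9:4|rd=2:3|imm=320:9 = 0x9540; big→ 95 40

94 a7 4f fc 81 00 95 40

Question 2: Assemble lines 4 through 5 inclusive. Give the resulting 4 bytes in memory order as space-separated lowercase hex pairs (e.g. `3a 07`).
line 4 (shr): pack op=0xb:4|rd=1:3|rs=5:3|pad=0:6 = 0xb340; big→ b3 40
line 5 (lsl): pack op=0xd:4|rd=5:3|rs=1:3|pad=0:6 = 0xda40; big→ da 40

b3 40 da 40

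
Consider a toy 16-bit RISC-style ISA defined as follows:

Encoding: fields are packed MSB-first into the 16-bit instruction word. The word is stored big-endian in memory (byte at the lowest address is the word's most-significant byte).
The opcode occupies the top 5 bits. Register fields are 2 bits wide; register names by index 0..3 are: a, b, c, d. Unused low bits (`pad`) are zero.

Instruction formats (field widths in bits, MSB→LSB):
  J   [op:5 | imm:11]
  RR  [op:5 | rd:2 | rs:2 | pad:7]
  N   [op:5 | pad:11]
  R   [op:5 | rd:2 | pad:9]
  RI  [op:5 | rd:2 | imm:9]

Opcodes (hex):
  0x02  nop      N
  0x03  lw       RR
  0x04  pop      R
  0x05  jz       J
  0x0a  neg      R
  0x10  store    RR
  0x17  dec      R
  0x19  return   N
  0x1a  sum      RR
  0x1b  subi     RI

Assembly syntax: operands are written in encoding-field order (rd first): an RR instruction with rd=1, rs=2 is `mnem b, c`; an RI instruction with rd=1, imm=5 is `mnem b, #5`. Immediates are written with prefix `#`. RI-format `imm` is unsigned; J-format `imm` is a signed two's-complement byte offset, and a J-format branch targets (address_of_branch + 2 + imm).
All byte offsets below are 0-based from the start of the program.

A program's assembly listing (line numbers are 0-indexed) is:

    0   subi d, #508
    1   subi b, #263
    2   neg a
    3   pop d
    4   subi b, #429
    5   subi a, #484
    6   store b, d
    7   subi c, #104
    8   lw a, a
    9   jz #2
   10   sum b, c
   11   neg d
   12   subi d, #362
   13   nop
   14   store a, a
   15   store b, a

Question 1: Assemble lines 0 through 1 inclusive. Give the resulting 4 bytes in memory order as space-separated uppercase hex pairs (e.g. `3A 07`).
DF FC DB 07

line 0 (subi): pack op=0x1b:5|rd=3:2|imm=508:9 = 0xdffc; big→ df fc
line 1 (subi): pack op=0x1b:5|rd=1:2|imm=263:9 = 0xdb07; big→ db 07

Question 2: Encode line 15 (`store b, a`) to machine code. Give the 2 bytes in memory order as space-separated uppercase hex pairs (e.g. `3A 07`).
L15: store op=0x10:5|rd=1:2|rs=0:2|pad=0:7 ⇒ 0x8200 ⇒ big 82 00

82 00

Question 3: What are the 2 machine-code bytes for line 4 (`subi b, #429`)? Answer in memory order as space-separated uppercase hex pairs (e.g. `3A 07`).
line 4 (subi): pack op=0x1b:5|rd=1:2|imm=429:9 = 0xdbad; big→ db ad

DB AD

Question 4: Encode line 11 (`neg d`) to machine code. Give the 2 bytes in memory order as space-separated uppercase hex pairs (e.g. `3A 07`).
L11: neg op=0xa:5|rd=3:2|pad=0:9 ⇒ 0x5600 ⇒ big 56 00

56 00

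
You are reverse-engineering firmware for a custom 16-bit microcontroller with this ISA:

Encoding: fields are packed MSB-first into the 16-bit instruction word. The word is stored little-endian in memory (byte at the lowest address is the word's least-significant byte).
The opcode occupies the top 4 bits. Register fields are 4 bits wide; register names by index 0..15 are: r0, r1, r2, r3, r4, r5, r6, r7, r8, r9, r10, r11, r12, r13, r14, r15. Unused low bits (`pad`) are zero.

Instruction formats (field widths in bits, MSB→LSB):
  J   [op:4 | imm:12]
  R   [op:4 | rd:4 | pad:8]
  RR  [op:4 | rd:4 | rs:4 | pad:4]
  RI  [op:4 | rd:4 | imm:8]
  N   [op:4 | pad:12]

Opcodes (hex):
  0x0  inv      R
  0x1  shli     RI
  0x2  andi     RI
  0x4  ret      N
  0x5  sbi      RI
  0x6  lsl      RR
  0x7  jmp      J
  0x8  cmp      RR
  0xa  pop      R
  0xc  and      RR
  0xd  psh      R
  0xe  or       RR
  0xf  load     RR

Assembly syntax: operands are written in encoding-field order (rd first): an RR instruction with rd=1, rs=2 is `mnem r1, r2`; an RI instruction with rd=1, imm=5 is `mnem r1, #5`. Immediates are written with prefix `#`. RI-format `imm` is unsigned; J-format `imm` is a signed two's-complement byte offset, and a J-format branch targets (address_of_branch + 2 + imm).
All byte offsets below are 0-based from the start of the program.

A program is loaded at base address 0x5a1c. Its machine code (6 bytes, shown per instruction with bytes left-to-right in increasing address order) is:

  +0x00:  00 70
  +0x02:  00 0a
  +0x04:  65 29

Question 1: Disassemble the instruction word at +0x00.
@+00  little-endian(00 70) = 0x7000
  opcode bits[15:12]=0x7: jmp/J
  imm: (w>>0)&0xfff=0x0 → #0

jmp #0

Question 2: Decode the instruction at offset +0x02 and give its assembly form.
off 0x02: read 00 0a as little → 0x0a00
  top 4b → 0x0 → inv [R]
  rd@[11:8]=0xa ⇒ r10

inv r10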